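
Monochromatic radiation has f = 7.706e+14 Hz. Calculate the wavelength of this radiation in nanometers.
389.04 nm

Using the wave equation: c = fλ

Solving for wavelength:
λ = c/f = (3×10⁸ m/s) / (7.706e+14 Hz)
λ = 389.04 nm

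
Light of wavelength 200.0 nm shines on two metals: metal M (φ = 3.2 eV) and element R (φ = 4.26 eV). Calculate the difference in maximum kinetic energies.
1.0600 eV

Using KE_max = hc/λ - φ for each metal:

Photon energy: E = hc/λ = 6.1992 eV

For metal M (φ₁ = 3.2 eV):
KE₁ = E - φ₁ = 6.1992 - 3.2 = 2.9992 eV

For element R (φ₂ = 4.26 eV):
KE₂ = E - φ₂ = 6.1992 - 4.26 = 1.9392 eV

Difference:
ΔKE = KE₁ - KE₂ = 2.9992 - 1.9392 = 1.0600 eV

Note: The difference equals the difference in work functions: 4.26 - 3.2 = 1.06 eV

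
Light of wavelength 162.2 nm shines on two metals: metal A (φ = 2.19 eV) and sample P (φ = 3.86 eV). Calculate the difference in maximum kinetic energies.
1.6700 eV

Using KE_max = hc/λ - φ for each metal:

Photon energy: E = hc/λ = 7.6439 eV

For metal A (φ₁ = 2.19 eV):
KE₁ = E - φ₁ = 7.6439 - 2.19 = 5.4539 eV

For sample P (φ₂ = 3.86 eV):
KE₂ = E - φ₂ = 7.6439 - 3.86 = 3.7839 eV

Difference:
ΔKE = KE₁ - KE₂ = 5.4539 - 3.7839 = 1.6700 eV

Note: The difference equals the difference in work functions: 3.86 - 2.19 = 1.67 eV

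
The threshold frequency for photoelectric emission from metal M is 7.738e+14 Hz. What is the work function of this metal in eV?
3.20 eV

At the threshold frequency, photon energy equals work function:
φ = hf₀

Calculating:
φ = (6.626×10⁻³⁴ J·s)(7.738e+14 Hz)
φ = 3.20 eV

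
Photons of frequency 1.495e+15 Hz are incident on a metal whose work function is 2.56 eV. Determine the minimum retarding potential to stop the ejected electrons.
3.6228 V

The stopping potential V_s satisfies: eV_s = KE_max

First, find KE_max using Einstein's equation:
E_photon = hf = (6.626×10⁻³⁴ J·s)(1.495e+15 Hz) = 6.1828 eV
KE_max = E_photon - φ = 6.1828 - 2.56 = 3.6228 eV

Since eV_s = KE_max:
V_s = KE_max/e = 3.6228 V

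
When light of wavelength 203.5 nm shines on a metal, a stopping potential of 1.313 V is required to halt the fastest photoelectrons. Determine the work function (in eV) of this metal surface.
4.78 eV

The stopping potential gives the maximum kinetic energy: KE_max = eV_s = 1.313 eV

From Einstein's photoelectric equation: KE_max = hc/λ - φ
Rearranging: φ = hc/λ - KE_max

Calculate photon energy:
E_photon = hc/λ = (6.626×10⁻³⁴ J·s)(3×10⁸ m/s) / (203.5×10⁻⁹ m) = 6.0926 eV

Therefore:
φ = 6.0926 - 1.313 = 4.78 eV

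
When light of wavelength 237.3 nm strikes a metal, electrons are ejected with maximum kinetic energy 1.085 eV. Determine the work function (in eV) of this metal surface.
4.14 eV

From Einstein's photoelectric equation: KE_max = hf - φ = hc/λ - φ

Rearranging for φ:
φ = hc/λ - KE_max

Calculate photon energy:
E_photon = hc/λ = 5.2248 eV

Therefore:
φ = 5.2248 - 1.085 = 4.14 eV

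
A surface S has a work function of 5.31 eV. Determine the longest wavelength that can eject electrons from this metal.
233.49 nm

The threshold wavelength is when the photon energy equals the work function:
hc/λ₀ = φ

Solving for λ₀:
λ₀ = hc/φ = (6.626×10⁻³⁴ J·s)(3×10⁸ m/s) / (5.31 eV × 1.602×10⁻¹⁹ J/eV)
λ₀ = 233.49 nm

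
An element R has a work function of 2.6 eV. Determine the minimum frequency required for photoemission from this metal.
6.2868e+14 Hz

The threshold frequency is when the photon energy equals the work function:
hf₀ = φ

Solving for f₀:
f₀ = φ/h = (2.6 eV × 1.602×10⁻¹⁹ J/eV) / (6.626×10⁻³⁴ J·s)
f₀ = 6.2868e+14 Hz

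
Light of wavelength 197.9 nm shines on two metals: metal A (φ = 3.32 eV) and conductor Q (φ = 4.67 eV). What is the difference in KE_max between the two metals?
1.3500 eV

Using KE_max = hc/λ - φ for each metal:

Photon energy: E = hc/λ = 6.2650 eV

For metal A (φ₁ = 3.32 eV):
KE₁ = E - φ₁ = 6.2650 - 3.32 = 2.9450 eV

For conductor Q (φ₂ = 4.67 eV):
KE₂ = E - φ₂ = 6.2650 - 4.67 = 1.5950 eV

Difference:
ΔKE = KE₁ - KE₂ = 2.9450 - 1.5950 = 1.3500 eV

Note: The difference equals the difference in work functions: 4.67 - 3.32 = 1.35 eV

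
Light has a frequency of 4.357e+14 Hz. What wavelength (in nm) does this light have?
688.07 nm

Using the wave equation: c = fλ

Solving for wavelength:
λ = c/f = (3×10⁸ m/s) / (4.357e+14 Hz)
λ = 688.07 nm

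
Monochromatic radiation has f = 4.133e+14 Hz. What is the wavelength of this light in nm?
725.36 nm

Using the wave equation: c = fλ

Solving for wavelength:
λ = c/f = (3×10⁸ m/s) / (4.133e+14 Hz)
λ = 725.36 nm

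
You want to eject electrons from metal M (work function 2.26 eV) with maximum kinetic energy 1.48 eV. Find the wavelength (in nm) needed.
331.51 nm

From Einstein's equation: KE_max = hc/λ - φ

Rearranging for λ:
hc/λ = KE_max + φ
λ = hc/(KE_max + φ)

Required photon energy:
E_photon = KE_max + φ = 1.48 + 2.26 = 3.74 eV

Required wavelength:
λ = hc/E_photon = (6.626×10⁻³⁴)(3×10⁸) / (3.74 × 1.602×10⁻¹⁹)
λ = 331.51 nm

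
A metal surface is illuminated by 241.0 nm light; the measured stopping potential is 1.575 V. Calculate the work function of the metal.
3.57 eV

The stopping potential gives the maximum kinetic energy: KE_max = eV_s = 1.575 eV

From Einstein's photoelectric equation: KE_max = hc/λ - φ
Rearranging: φ = hc/λ - KE_max

Calculate photon energy:
E_photon = hc/λ = (6.626×10⁻³⁴ J·s)(3×10⁸ m/s) / (241.0×10⁻⁹ m) = 5.1446 eV

Therefore:
φ = 5.1446 - 1.575 = 3.57 eV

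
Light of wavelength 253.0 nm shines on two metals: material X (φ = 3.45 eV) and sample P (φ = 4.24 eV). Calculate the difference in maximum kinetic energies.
0.7900 eV

Using KE_max = hc/λ - φ for each metal:

Photon energy: E = hc/λ = 4.9006 eV

For material X (φ₁ = 3.45 eV):
KE₁ = E - φ₁ = 4.9006 - 3.45 = 1.4506 eV

For sample P (φ₂ = 4.24 eV):
KE₂ = E - φ₂ = 4.9006 - 4.24 = 0.6606 eV

Difference:
ΔKE = KE₁ - KE₂ = 1.4506 - 0.6606 = 0.7900 eV

Note: The difference equals the difference in work functions: 4.24 - 3.45 = 0.79 eV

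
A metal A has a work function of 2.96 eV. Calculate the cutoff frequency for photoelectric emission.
7.1572e+14 Hz

The threshold frequency is when the photon energy equals the work function:
hf₀ = φ

Solving for f₀:
f₀ = φ/h = (2.96 eV × 1.602×10⁻¹⁹ J/eV) / (6.626×10⁻³⁴ J·s)
f₀ = 7.1572e+14 Hz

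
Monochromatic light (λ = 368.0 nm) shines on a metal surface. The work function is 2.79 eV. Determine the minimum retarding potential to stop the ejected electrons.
0.5791 V

The stopping potential V_s satisfies: eV_s = KE_max

First, find KE_max using Einstein's equation:
E_photon = hc/λ = 3.3691 eV
KE_max = E_photon - φ = 3.3691 - 2.79 = 0.5791 eV

Since eV_s = KE_max:
V_s = KE_max/e = 0.5791 V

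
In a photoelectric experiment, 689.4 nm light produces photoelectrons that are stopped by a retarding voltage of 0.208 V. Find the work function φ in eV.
1.59 eV

The stopping potential gives the maximum kinetic energy: KE_max = eV_s = 0.208 eV

From Einstein's photoelectric equation: KE_max = hc/λ - φ
Rearranging: φ = hc/λ - KE_max

Calculate photon energy:
E_photon = hc/λ = (6.626×10⁻³⁴ J·s)(3×10⁸ m/s) / (689.4×10⁻⁹ m) = 1.7984 eV

Therefore:
φ = 1.7984 - 0.208 = 1.59 eV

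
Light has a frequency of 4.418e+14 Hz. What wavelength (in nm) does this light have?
678.57 nm

Using the wave equation: c = fλ

Solving for wavelength:
λ = c/f = (3×10⁸ m/s) / (4.418e+14 Hz)
λ = 678.57 nm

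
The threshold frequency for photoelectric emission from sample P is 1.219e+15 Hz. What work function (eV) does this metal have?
5.04 eV

At the threshold frequency, photon energy equals work function:
φ = hf₀

Calculating:
φ = (6.626×10⁻³⁴ J·s)(1.219e+15 Hz)
φ = 5.04 eV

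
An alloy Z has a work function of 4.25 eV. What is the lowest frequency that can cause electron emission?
1.0276e+15 Hz

The threshold frequency is when the photon energy equals the work function:
hf₀ = φ

Solving for f₀:
f₀ = φ/h = (4.25 eV × 1.602×10⁻¹⁹ J/eV) / (6.626×10⁻³⁴ J·s)
f₀ = 1.0276e+15 Hz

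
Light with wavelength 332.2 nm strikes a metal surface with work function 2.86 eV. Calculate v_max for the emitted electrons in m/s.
5.5391e+05 m/s

First, find the maximum kinetic energy:
E_photon = hc/λ = 3.7322 eV
KE_max = E_photon - φ = 3.7322 - 2.86 = 0.8722 eV

Convert to Joules: KE_max = 0.8722 × 1.602×10⁻¹⁹ J = 1.3974e-19 J

Then use KE = ½mv² to find velocity:
v = √(2·KE/m) = √(2 × 1.3974e-19 J / 9.109e-31 kg)
v = 5.5391e+05 m/s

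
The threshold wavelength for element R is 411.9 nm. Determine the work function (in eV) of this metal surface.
3.01 eV

At the threshold wavelength, photon energy equals work function:
φ = hc/λ₀

Calculating:
φ = (6.626×10⁻³⁴ J·s)(3×10⁸ m/s) / (411.9×10⁻⁹ m)
φ = 3.01 eV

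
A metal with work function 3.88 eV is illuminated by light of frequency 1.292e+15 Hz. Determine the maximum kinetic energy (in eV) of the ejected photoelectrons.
1.4633 eV

Using Einstein's photoelectric equation: KE_max = hf - φ

First, calculate the photon energy:
E_photon = hf = (6.626×10⁻³⁴ J·s)(1.292e+15 Hz)
E_photon = 5.3433 eV

Then, the maximum kinetic energy:
KE_max = E_photon - φ = 5.3433 eV - 3.88 eV = 1.4633 eV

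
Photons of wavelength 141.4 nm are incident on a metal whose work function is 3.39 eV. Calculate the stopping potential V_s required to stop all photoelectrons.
5.3783 V

The stopping potential V_s satisfies: eV_s = KE_max

First, find KE_max using Einstein's equation:
E_photon = hc/λ = 8.7683 eV
KE_max = E_photon - φ = 8.7683 - 3.39 = 5.3783 eV

Since eV_s = KE_max:
V_s = KE_max/e = 5.3783 V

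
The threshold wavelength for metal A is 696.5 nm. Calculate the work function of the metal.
1.78 eV

At the threshold wavelength, photon energy equals work function:
φ = hc/λ₀

Calculating:
φ = (6.626×10⁻³⁴ J·s)(3×10⁸ m/s) / (696.5×10⁻⁹ m)
φ = 1.78 eV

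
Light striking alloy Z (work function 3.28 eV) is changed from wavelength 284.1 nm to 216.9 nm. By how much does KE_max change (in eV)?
1.3521 eV

Using Einstein's equation: KE_max = hc/λ - φ

For λ₁ = 284.1 nm:
KE₁ = hc/λ₁ - φ = 4.3641 - 3.28 = 1.0841 eV

For λ₂ = 216.9 nm:
KE₂ = hc/λ₂ - φ = 5.7162 - 3.28 = 2.4362 eV

Change in KE:
ΔKE = KE₂ - KE₁ = 2.4362 - 1.0841 = 1.3521 eV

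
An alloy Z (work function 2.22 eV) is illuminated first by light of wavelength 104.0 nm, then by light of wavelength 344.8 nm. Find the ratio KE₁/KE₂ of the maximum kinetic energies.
7.0514

Using Einstein's equation: KE_max = hc/λ - φ

For λ₁ = 104.0 nm:
E₁ = hc/λ₁ = 11.9216 eV
KE₁ = E₁ - φ = 11.9216 - 2.22 = 9.7016 eV

For λ₂ = 344.8 nm:
E₂ = hc/λ₂ = 3.5958 eV
KE₂ = E₂ - φ = 3.5958 - 2.22 = 1.3758 eV

Ratio: KE₁/KE₂ = 9.7016/1.3758 = 7.0514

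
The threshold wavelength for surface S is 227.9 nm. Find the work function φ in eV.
5.44 eV

At the threshold wavelength, photon energy equals work function:
φ = hc/λ₀

Calculating:
φ = (6.626×10⁻³⁴ J·s)(3×10⁸ m/s) / (227.9×10⁻⁹ m)
φ = 5.44 eV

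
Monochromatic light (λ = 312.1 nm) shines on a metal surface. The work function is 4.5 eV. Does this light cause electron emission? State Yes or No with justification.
No

For photoemission, the photon energy must exceed the work function.

Photon energy: E = hc/λ = 3.9726 eV
Work function: φ = 4.5 eV

Since E_photon (3.9726 eV) < φ (4.5 eV), photoemission will NOT occur.
The threshold wavelength is λ₀ = hc/φ = 275.5 nm.
Since 312.1 nm > 275.5 nm, the photons lack sufficient energy.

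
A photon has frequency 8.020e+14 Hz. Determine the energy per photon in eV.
3.3168 eV

Using E = hf:

E = hf = (6.626×10⁻³⁴ J·s)(8.020e+14 Hz)
E = 3.3168 eV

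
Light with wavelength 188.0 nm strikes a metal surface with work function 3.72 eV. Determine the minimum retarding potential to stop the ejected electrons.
2.8749 V

The stopping potential V_s satisfies: eV_s = KE_max

First, find KE_max using Einstein's equation:
E_photon = hc/λ = 6.5949 eV
KE_max = E_photon - φ = 6.5949 - 3.72 = 2.8749 eV

Since eV_s = KE_max:
V_s = KE_max/e = 2.8749 V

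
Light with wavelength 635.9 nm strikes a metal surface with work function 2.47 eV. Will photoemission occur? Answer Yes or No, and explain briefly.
No

For photoemission, the photon energy must exceed the work function.

Photon energy: E = hc/λ = 1.9497 eV
Work function: φ = 2.47 eV

Since E_photon (1.9497 eV) < φ (2.47 eV), photoemission will NOT occur.
The threshold wavelength is λ₀ = hc/φ = 502.0 nm.
Since 635.9 nm > 502.0 nm, the photons lack sufficient energy.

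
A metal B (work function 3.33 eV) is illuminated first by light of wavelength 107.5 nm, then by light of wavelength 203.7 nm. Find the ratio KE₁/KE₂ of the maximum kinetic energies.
2.9759

Using Einstein's equation: KE_max = hc/λ - φ

For λ₁ = 107.5 nm:
E₁ = hc/λ₁ = 11.5334 eV
KE₁ = E₁ - φ = 11.5334 - 3.33 = 8.2034 eV

For λ₂ = 203.7 nm:
E₂ = hc/λ₂ = 6.0866 eV
KE₂ = E₂ - φ = 6.0866 - 3.33 = 2.7566 eV

Ratio: KE₁/KE₂ = 8.2034/2.7566 = 2.9759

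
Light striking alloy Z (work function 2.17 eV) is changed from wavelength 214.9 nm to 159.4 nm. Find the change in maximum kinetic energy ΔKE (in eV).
2.0088 eV

Using Einstein's equation: KE_max = hc/λ - φ

For λ₁ = 214.9 nm:
KE₁ = hc/λ₁ - φ = 5.7694 - 2.17 = 3.5994 eV

For λ₂ = 159.4 nm:
KE₂ = hc/λ₂ - φ = 7.7782 - 2.17 = 5.6082 eV

Change in KE:
ΔKE = KE₂ - KE₁ = 5.6082 - 3.5994 = 2.0088 eV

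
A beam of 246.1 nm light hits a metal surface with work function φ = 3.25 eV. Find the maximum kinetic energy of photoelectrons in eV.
1.7880 eV

Using Einstein's photoelectric equation: KE_max = hf - φ = hc/λ - φ

First, calculate the photon energy:
E_photon = hc/λ = (6.626×10⁻³⁴ J·s)(3×10⁸ m/s) / (246.1×10⁻⁹ m)
E_photon = 5.0380 eV

Then, the maximum kinetic energy:
KE_max = E_photon - φ = 5.0380 eV - 3.25 eV = 1.7880 eV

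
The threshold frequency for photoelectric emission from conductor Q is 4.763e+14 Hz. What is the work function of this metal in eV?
1.97 eV

At the threshold frequency, photon energy equals work function:
φ = hf₀

Calculating:
φ = (6.626×10⁻³⁴ J·s)(4.763e+14 Hz)
φ = 1.97 eV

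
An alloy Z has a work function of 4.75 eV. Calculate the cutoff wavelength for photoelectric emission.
261.02 nm

The threshold wavelength is when the photon energy equals the work function:
hc/λ₀ = φ

Solving for λ₀:
λ₀ = hc/φ = (6.626×10⁻³⁴ J·s)(3×10⁸ m/s) / (4.75 eV × 1.602×10⁻¹⁹ J/eV)
λ₀ = 261.02 nm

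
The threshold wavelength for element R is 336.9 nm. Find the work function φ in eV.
3.68 eV

At the threshold wavelength, photon energy equals work function:
φ = hc/λ₀

Calculating:
φ = (6.626×10⁻³⁴ J·s)(3×10⁸ m/s) / (336.9×10⁻⁹ m)
φ = 3.68 eV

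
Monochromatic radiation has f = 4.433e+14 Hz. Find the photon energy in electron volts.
1.8333 eV

Using E = hf:

E = hf = (6.626×10⁻³⁴ J·s)(4.433e+14 Hz)
E = 1.8333 eV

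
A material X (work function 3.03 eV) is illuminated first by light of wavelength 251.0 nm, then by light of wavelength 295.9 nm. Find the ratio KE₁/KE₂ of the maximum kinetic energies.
1.6461

Using Einstein's equation: KE_max = hc/λ - φ

For λ₁ = 251.0 nm:
E₁ = hc/λ₁ = 4.9396 eV
KE₁ = E₁ - φ = 4.9396 - 3.03 = 1.9096 eV

For λ₂ = 295.9 nm:
E₂ = hc/λ₂ = 4.1901 eV
KE₂ = E₂ - φ = 4.1901 - 3.03 = 1.1601 eV

Ratio: KE₁/KE₂ = 1.9096/1.1601 = 1.6461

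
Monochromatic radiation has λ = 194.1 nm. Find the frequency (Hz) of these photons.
1.5445e+15 Hz

Using the wave equation: c = fλ

Solving for frequency:
f = c/λ = (3×10⁸ m/s) / (194.1×10⁻⁹ m)
f = 1.5445e+15 Hz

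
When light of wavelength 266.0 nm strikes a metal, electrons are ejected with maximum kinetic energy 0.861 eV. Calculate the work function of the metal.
3.80 eV

From Einstein's photoelectric equation: KE_max = hf - φ = hc/λ - φ

Rearranging for φ:
φ = hc/λ - KE_max

Calculate photon energy:
E_photon = hc/λ = 4.6611 eV

Therefore:
φ = 4.6611 - 0.861 = 3.80 eV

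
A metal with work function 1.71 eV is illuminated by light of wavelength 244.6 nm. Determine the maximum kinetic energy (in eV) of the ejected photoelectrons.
3.3589 eV

Using Einstein's photoelectric equation: KE_max = hf - φ = hc/λ - φ

First, calculate the photon energy:
E_photon = hc/λ = (6.626×10⁻³⁴ J·s)(3×10⁸ m/s) / (244.6×10⁻⁹ m)
E_photon = 5.0689 eV

Then, the maximum kinetic energy:
KE_max = E_photon - φ = 5.0689 eV - 1.71 eV = 3.3589 eV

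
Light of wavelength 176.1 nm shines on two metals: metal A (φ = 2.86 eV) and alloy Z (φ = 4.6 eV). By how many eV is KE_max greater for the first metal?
1.7400 eV

Using KE_max = hc/λ - φ for each metal:

Photon energy: E = hc/λ = 7.0406 eV

For metal A (φ₁ = 2.86 eV):
KE₁ = E - φ₁ = 7.0406 - 2.86 = 4.1806 eV

For alloy Z (φ₂ = 4.6 eV):
KE₂ = E - φ₂ = 7.0406 - 4.6 = 2.4406 eV

Difference:
ΔKE = KE₁ - KE₂ = 4.1806 - 2.4406 = 1.7400 eV

Note: The difference equals the difference in work functions: 4.6 - 2.86 = 1.74 eV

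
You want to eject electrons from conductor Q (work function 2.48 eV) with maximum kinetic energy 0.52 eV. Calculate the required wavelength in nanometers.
413.28 nm

From Einstein's equation: KE_max = hc/λ - φ

Rearranging for λ:
hc/λ = KE_max + φ
λ = hc/(KE_max + φ)

Required photon energy:
E_photon = KE_max + φ = 0.52 + 2.48 = 3.00 eV

Required wavelength:
λ = hc/E_photon = (6.626×10⁻³⁴)(3×10⁸) / (3.00 × 1.602×10⁻¹⁹)
λ = 413.28 nm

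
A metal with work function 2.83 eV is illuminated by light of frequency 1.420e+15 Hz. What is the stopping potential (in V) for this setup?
3.0426 V

The stopping potential V_s satisfies: eV_s = KE_max

First, find KE_max using Einstein's equation:
E_photon = hf = (6.626×10⁻³⁴ J·s)(1.420e+15 Hz) = 5.8726 eV
KE_max = E_photon - φ = 5.8726 - 2.83 = 3.0426 eV

Since eV_s = KE_max:
V_s = KE_max/e = 3.0426 V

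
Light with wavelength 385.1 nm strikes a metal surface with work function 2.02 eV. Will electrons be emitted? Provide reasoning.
Yes

For photoemission, the photon energy must exceed the work function.

Photon energy: E = hc/λ = 3.2195 eV
Work function: φ = 2.02 eV

Since E_photon (3.2195 eV) > φ (2.02 eV), photoemission WILL occur.
The threshold wavelength is λ₀ = hc/φ = 613.8 nm.
Since 385.1 nm < 613.8 nm, the light has sufficient energy.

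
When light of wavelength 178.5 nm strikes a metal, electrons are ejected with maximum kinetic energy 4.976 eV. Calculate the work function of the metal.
1.97 eV

From Einstein's photoelectric equation: KE_max = hf - φ = hc/λ - φ

Rearranging for φ:
φ = hc/λ - KE_max

Calculate photon energy:
E_photon = hc/λ = 6.9459 eV

Therefore:
φ = 6.9459 - 4.976 = 1.97 eV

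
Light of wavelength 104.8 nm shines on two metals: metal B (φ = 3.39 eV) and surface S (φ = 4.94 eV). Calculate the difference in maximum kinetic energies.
1.5500 eV

Using KE_max = hc/λ - φ for each metal:

Photon energy: E = hc/λ = 11.8306 eV

For metal B (φ₁ = 3.39 eV):
KE₁ = E - φ₁ = 11.8306 - 3.39 = 8.4406 eV

For surface S (φ₂ = 4.94 eV):
KE₂ = E - φ₂ = 11.8306 - 4.94 = 6.8906 eV

Difference:
ΔKE = KE₁ - KE₂ = 8.4406 - 6.8906 = 1.5500 eV

Note: The difference equals the difference in work functions: 4.94 - 3.39 = 1.55 eV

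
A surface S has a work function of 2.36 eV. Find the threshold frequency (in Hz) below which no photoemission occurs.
5.7065e+14 Hz

The threshold frequency is when the photon energy equals the work function:
hf₀ = φ

Solving for f₀:
f₀ = φ/h = (2.36 eV × 1.602×10⁻¹⁹ J/eV) / (6.626×10⁻³⁴ J·s)
f₀ = 5.7065e+14 Hz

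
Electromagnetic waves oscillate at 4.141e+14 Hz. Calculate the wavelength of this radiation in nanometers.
723.96 nm

Using the wave equation: c = fλ

Solving for wavelength:
λ = c/f = (3×10⁸ m/s) / (4.141e+14 Hz)
λ = 723.96 nm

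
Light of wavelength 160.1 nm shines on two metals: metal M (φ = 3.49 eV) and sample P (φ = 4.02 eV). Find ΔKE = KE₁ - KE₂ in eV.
0.5300 eV

Using KE_max = hc/λ - φ for each metal:

Photon energy: E = hc/λ = 7.7442 eV

For metal M (φ₁ = 3.49 eV):
KE₁ = E - φ₁ = 7.7442 - 3.49 = 4.2542 eV

For sample P (φ₂ = 4.02 eV):
KE₂ = E - φ₂ = 7.7442 - 4.02 = 3.7242 eV

Difference:
ΔKE = KE₁ - KE₂ = 4.2542 - 3.7242 = 0.5300 eV

Note: The difference equals the difference in work functions: 4.02 - 3.49 = 0.53 eV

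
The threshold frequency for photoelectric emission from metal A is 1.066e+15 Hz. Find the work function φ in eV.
4.41 eV

At the threshold frequency, photon energy equals work function:
φ = hf₀

Calculating:
φ = (6.626×10⁻³⁴ J·s)(1.066e+15 Hz)
φ = 4.41 eV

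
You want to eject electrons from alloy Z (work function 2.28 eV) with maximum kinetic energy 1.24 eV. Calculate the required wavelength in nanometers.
352.23 nm

From Einstein's equation: KE_max = hc/λ - φ

Rearranging for λ:
hc/λ = KE_max + φ
λ = hc/(KE_max + φ)

Required photon energy:
E_photon = KE_max + φ = 1.24 + 2.28 = 3.52 eV

Required wavelength:
λ = hc/E_photon = (6.626×10⁻³⁴)(3×10⁸) / (3.52 × 1.602×10⁻¹⁹)
λ = 352.23 nm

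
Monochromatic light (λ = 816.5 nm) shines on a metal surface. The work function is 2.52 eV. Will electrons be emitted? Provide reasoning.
No

For photoemission, the photon energy must exceed the work function.

Photon energy: E = hc/λ = 1.5185 eV
Work function: φ = 2.52 eV

Since E_photon (1.5185 eV) < φ (2.52 eV), photoemission will NOT occur.
The threshold wavelength is λ₀ = hc/φ = 492.0 nm.
Since 816.5 nm > 492.0 nm, the photons lack sufficient energy.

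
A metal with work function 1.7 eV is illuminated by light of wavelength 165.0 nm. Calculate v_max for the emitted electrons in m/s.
1.4301e+06 m/s

First, find the maximum kinetic energy:
E_photon = hc/λ = 7.5142 eV
KE_max = E_photon - φ = 7.5142 - 1.7 = 5.8142 eV

Convert to Joules: KE_max = 5.8142 × 1.602×10⁻¹⁹ J = 9.3154e-19 J

Then use KE = ½mv² to find velocity:
v = √(2·KE/m) = √(2 × 9.3154e-19 J / 9.109e-31 kg)
v = 1.4301e+06 m/s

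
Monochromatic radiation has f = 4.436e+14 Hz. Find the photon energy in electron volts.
1.8346 eV

Using E = hf:

E = hf = (6.626×10⁻³⁴ J·s)(4.436e+14 Hz)
E = 1.8346 eV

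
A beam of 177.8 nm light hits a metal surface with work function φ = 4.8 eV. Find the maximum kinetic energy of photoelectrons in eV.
2.1732 eV

Using Einstein's photoelectric equation: KE_max = hf - φ = hc/λ - φ

First, calculate the photon energy:
E_photon = hc/λ = (6.626×10⁻³⁴ J·s)(3×10⁸ m/s) / (177.8×10⁻⁹ m)
E_photon = 6.9732 eV

Then, the maximum kinetic energy:
KE_max = E_photon - φ = 6.9732 eV - 4.8 eV = 2.1732 eV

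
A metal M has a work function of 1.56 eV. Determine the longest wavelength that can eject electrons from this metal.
794.77 nm

The threshold wavelength is when the photon energy equals the work function:
hc/λ₀ = φ

Solving for λ₀:
λ₀ = hc/φ = (6.626×10⁻³⁴ J·s)(3×10⁸ m/s) / (1.56 eV × 1.602×10⁻¹⁹ J/eV)
λ₀ = 794.77 nm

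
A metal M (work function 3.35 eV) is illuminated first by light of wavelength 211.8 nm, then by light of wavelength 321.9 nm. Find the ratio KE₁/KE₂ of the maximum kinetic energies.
4.9913

Using Einstein's equation: KE_max = hc/λ - φ

For λ₁ = 211.8 nm:
E₁ = hc/λ₁ = 5.8538 eV
KE₁ = E₁ - φ = 5.8538 - 3.35 = 2.5038 eV

For λ₂ = 321.9 nm:
E₂ = hc/λ₂ = 3.8516 eV
KE₂ = E₂ - φ = 3.8516 - 3.35 = 0.5016 eV

Ratio: KE₁/KE₂ = 2.5038/0.5016 = 4.9913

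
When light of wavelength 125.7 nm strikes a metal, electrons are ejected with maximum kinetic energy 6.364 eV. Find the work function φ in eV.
3.50 eV

From Einstein's photoelectric equation: KE_max = hf - φ = hc/λ - φ

Rearranging for φ:
φ = hc/λ - KE_max

Calculate photon energy:
E_photon = hc/λ = 9.8635 eV

Therefore:
φ = 9.8635 - 6.364 = 3.50 eV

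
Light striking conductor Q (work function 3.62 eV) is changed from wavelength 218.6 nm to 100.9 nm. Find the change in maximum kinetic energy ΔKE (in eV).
6.6161 eV

Using Einstein's equation: KE_max = hc/λ - φ

For λ₁ = 218.6 nm:
KE₁ = hc/λ₁ - φ = 5.6717 - 3.62 = 2.0517 eV

For λ₂ = 100.9 nm:
KE₂ = hc/λ₂ - φ = 12.2878 - 3.62 = 8.6678 eV

Change in KE:
ΔKE = KE₂ - KE₁ = 8.6678 - 2.0517 = 6.6161 eV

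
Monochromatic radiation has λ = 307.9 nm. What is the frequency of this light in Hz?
9.7367e+14 Hz

Using the wave equation: c = fλ

Solving for frequency:
f = c/λ = (3×10⁸ m/s) / (307.9×10⁻⁹ m)
f = 9.7367e+14 Hz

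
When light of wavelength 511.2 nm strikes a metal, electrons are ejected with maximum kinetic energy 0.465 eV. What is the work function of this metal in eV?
1.96 eV

From Einstein's photoelectric equation: KE_max = hf - φ = hc/λ - φ

Rearranging for φ:
φ = hc/λ - KE_max

Calculate photon energy:
E_photon = hc/λ = 2.4254 eV

Therefore:
φ = 2.4254 - 0.465 = 1.96 eV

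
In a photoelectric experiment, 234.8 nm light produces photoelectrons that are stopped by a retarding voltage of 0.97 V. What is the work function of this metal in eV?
4.31 eV

The stopping potential gives the maximum kinetic energy: KE_max = eV_s = 0.97 eV

From Einstein's photoelectric equation: KE_max = hc/λ - φ
Rearranging: φ = hc/λ - KE_max

Calculate photon energy:
E_photon = hc/λ = (6.626×10⁻³⁴ J·s)(3×10⁸ m/s) / (234.8×10⁻⁹ m) = 5.2804 eV

Therefore:
φ = 5.2804 - 0.97 = 4.31 eV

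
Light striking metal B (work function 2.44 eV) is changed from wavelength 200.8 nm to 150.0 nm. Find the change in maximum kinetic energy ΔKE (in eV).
2.0911 eV

Using Einstein's equation: KE_max = hc/λ - φ

For λ₁ = 200.8 nm:
KE₁ = hc/λ₁ - φ = 6.1745 - 2.44 = 3.7345 eV

For λ₂ = 150.0 nm:
KE₂ = hc/λ₂ - φ = 8.2656 - 2.44 = 5.8256 eV

Change in KE:
ΔKE = KE₂ - KE₁ = 5.8256 - 3.7345 = 2.0911 eV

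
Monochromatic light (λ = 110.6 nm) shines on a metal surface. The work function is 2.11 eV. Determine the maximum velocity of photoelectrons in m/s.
1.7892e+06 m/s

First, find the maximum kinetic energy:
E_photon = hc/λ = 11.2101 eV
KE_max = E_photon - φ = 11.2101 - 2.11 = 9.1001 eV

Convert to Joules: KE_max = 9.1001 × 1.602×10⁻¹⁹ J = 1.4580e-18 J

Then use KE = ½mv² to find velocity:
v = √(2·KE/m) = √(2 × 1.4580e-18 J / 9.109e-31 kg)
v = 1.7892e+06 m/s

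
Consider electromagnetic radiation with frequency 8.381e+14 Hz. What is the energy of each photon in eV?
3.4661 eV

Using E = hf:

E = hf = (6.626×10⁻³⁴ J·s)(8.381e+14 Hz)
E = 3.4661 eV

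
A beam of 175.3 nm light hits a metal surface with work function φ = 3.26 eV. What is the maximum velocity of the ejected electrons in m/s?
1.1581e+06 m/s

First, find the maximum kinetic energy:
E_photon = hc/λ = 7.0727 eV
KE_max = E_photon - φ = 7.0727 - 3.26 = 3.8127 eV

Convert to Joules: KE_max = 3.8127 × 1.602×10⁻¹⁹ J = 6.1086e-19 J

Then use KE = ½mv² to find velocity:
v = √(2·KE/m) = √(2 × 6.1086e-19 J / 9.109e-31 kg)
v = 1.1581e+06 m/s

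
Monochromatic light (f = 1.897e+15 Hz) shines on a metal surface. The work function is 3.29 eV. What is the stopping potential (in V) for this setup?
4.5554 V

The stopping potential V_s satisfies: eV_s = KE_max

First, find KE_max using Einstein's equation:
E_photon = hf = (6.626×10⁻³⁴ J·s)(1.897e+15 Hz) = 7.8454 eV
KE_max = E_photon - φ = 7.8454 - 3.29 = 4.5554 eV

Since eV_s = KE_max:
V_s = KE_max/e = 4.5554 V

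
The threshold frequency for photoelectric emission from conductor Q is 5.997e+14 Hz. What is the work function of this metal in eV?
2.48 eV

At the threshold frequency, photon energy equals work function:
φ = hf₀

Calculating:
φ = (6.626×10⁻³⁴ J·s)(5.997e+14 Hz)
φ = 2.48 eV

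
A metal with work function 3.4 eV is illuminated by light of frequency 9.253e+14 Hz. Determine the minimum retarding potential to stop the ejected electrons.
0.4267 V

The stopping potential V_s satisfies: eV_s = KE_max

First, find KE_max using Einstein's equation:
E_photon = hf = (6.626×10⁻³⁴ J·s)(9.253e+14 Hz) = 3.8267 eV
KE_max = E_photon - φ = 3.8267 - 3.4 = 0.4267 eV

Since eV_s = KE_max:
V_s = KE_max/e = 0.4267 V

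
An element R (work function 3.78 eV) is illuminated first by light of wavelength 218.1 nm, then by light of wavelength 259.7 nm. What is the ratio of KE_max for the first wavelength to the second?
1.9160

Using Einstein's equation: KE_max = hc/λ - φ

For λ₁ = 218.1 nm:
E₁ = hc/λ₁ = 5.6847 eV
KE₁ = E₁ - φ = 5.6847 - 3.78 = 1.9047 eV

For λ₂ = 259.7 nm:
E₂ = hc/λ₂ = 4.7741 eV
KE₂ = E₂ - φ = 4.7741 - 3.78 = 0.9941 eV

Ratio: KE₁/KE₂ = 1.9047/0.9941 = 1.9160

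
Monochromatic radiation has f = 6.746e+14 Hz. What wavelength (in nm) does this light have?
444.40 nm

Using the wave equation: c = fλ

Solving for wavelength:
λ = c/f = (3×10⁸ m/s) / (6.746e+14 Hz)
λ = 444.40 nm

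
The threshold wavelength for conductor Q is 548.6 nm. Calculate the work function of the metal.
2.26 eV

At the threshold wavelength, photon energy equals work function:
φ = hc/λ₀

Calculating:
φ = (6.626×10⁻³⁴ J·s)(3×10⁸ m/s) / (548.6×10⁻⁹ m)
φ = 2.26 eV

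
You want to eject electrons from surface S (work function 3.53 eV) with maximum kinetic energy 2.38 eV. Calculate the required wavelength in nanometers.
209.79 nm

From Einstein's equation: KE_max = hc/λ - φ

Rearranging for λ:
hc/λ = KE_max + φ
λ = hc/(KE_max + φ)

Required photon energy:
E_photon = KE_max + φ = 2.38 + 3.53 = 5.91 eV

Required wavelength:
λ = hc/E_photon = (6.626×10⁻³⁴)(3×10⁸) / (5.91 × 1.602×10⁻¹⁹)
λ = 209.79 nm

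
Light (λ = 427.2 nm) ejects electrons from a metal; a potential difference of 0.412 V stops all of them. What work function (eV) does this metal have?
2.49 eV

The stopping potential gives the maximum kinetic energy: KE_max = eV_s = 0.412 eV

From Einstein's photoelectric equation: KE_max = hc/λ - φ
Rearranging: φ = hc/λ - KE_max

Calculate photon energy:
E_photon = hc/λ = (6.626×10⁻³⁴ J·s)(3×10⁸ m/s) / (427.2×10⁻⁹ m) = 2.9023 eV

Therefore:
φ = 2.9023 - 0.412 = 2.49 eV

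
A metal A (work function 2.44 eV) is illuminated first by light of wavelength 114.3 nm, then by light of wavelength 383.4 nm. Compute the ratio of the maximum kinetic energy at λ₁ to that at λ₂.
10.5911

Using Einstein's equation: KE_max = hc/λ - φ

For λ₁ = 114.3 nm:
E₁ = hc/λ₁ = 10.8473 eV
KE₁ = E₁ - φ = 10.8473 - 2.44 = 8.4073 eV

For λ₂ = 383.4 nm:
E₂ = hc/λ₂ = 3.2338 eV
KE₂ = E₂ - φ = 3.2338 - 2.44 = 0.7938 eV

Ratio: KE₁/KE₂ = 8.4073/0.7938 = 10.5911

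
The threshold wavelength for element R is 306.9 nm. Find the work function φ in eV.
4.04 eV

At the threshold wavelength, photon energy equals work function:
φ = hc/λ₀

Calculating:
φ = (6.626×10⁻³⁴ J·s)(3×10⁸ m/s) / (306.9×10⁻⁹ m)
φ = 4.04 eV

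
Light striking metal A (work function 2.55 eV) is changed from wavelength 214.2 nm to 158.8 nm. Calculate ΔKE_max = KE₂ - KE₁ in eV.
2.0193 eV

Using Einstein's equation: KE_max = hc/λ - φ

For λ₁ = 214.2 nm:
KE₁ = hc/λ₁ - φ = 5.7882 - 2.55 = 3.2382 eV

For λ₂ = 158.8 nm:
KE₂ = hc/λ₂ - φ = 7.8076 - 2.55 = 5.2576 eV

Change in KE:
ΔKE = KE₂ - KE₁ = 5.2576 - 3.2382 = 2.0193 eV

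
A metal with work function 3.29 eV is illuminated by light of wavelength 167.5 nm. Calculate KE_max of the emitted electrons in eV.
4.1120 eV

Using Einstein's photoelectric equation: KE_max = hf - φ = hc/λ - φ

First, calculate the photon energy:
E_photon = hc/λ = (6.626×10⁻³⁴ J·s)(3×10⁸ m/s) / (167.5×10⁻⁹ m)
E_photon = 7.4020 eV

Then, the maximum kinetic energy:
KE_max = E_photon - φ = 7.4020 eV - 3.29 eV = 4.1120 eV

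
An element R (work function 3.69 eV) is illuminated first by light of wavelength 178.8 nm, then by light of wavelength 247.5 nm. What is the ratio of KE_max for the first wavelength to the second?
2.4588

Using Einstein's equation: KE_max = hc/λ - φ

For λ₁ = 178.8 nm:
E₁ = hc/λ₁ = 6.9342 eV
KE₁ = E₁ - φ = 6.9342 - 3.69 = 3.2442 eV

For λ₂ = 247.5 nm:
E₂ = hc/λ₂ = 5.0095 eV
KE₂ = E₂ - φ = 5.0095 - 3.69 = 1.3195 eV

Ratio: KE₁/KE₂ = 3.2442/1.3195 = 2.4588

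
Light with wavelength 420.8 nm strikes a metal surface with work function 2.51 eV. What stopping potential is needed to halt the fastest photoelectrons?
0.4364 V

The stopping potential V_s satisfies: eV_s = KE_max

First, find KE_max using Einstein's equation:
E_photon = hc/λ = 2.9464 eV
KE_max = E_photon - φ = 2.9464 - 2.51 = 0.4364 eV

Since eV_s = KE_max:
V_s = KE_max/e = 0.4364 V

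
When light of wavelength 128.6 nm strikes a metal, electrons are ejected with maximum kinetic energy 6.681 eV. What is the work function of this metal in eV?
2.96 eV

From Einstein's photoelectric equation: KE_max = hf - φ = hc/λ - φ

Rearranging for φ:
φ = hc/λ - KE_max

Calculate photon energy:
E_photon = hc/λ = 9.6411 eV

Therefore:
φ = 9.6411 - 6.681 = 2.96 eV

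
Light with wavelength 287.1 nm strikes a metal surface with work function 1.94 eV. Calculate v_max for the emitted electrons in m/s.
9.1470e+05 m/s

First, find the maximum kinetic energy:
E_photon = hc/λ = 4.3185 eV
KE_max = E_photon - φ = 4.3185 - 1.94 = 2.3785 eV

Convert to Joules: KE_max = 2.3785 × 1.602×10⁻¹⁹ J = 3.8108e-19 J

Then use KE = ½mv² to find velocity:
v = √(2·KE/m) = √(2 × 3.8108e-19 J / 9.109e-31 kg)
v = 9.1470e+05 m/s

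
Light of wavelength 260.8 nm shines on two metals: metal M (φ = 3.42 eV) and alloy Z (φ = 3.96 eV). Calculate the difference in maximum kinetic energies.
0.5400 eV

Using KE_max = hc/λ - φ for each metal:

Photon energy: E = hc/λ = 4.7540 eV

For metal M (φ₁ = 3.42 eV):
KE₁ = E - φ₁ = 4.7540 - 3.42 = 1.3340 eV

For alloy Z (φ₂ = 3.96 eV):
KE₂ = E - φ₂ = 4.7540 - 3.96 = 0.7940 eV

Difference:
ΔKE = KE₁ - KE₂ = 1.3340 - 0.7940 = 0.5400 eV

Note: The difference equals the difference in work functions: 3.96 - 3.42 = 0.54 eV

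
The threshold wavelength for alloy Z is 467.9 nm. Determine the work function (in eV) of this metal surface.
2.65 eV

At the threshold wavelength, photon energy equals work function:
φ = hc/λ₀

Calculating:
φ = (6.626×10⁻³⁴ J·s)(3×10⁸ m/s) / (467.9×10⁻⁹ m)
φ = 2.65 eV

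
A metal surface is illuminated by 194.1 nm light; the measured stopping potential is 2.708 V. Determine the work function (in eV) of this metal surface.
3.68 eV

The stopping potential gives the maximum kinetic energy: KE_max = eV_s = 2.708 eV

From Einstein's photoelectric equation: KE_max = hc/λ - φ
Rearranging: φ = hc/λ - KE_max

Calculate photon energy:
E_photon = hc/λ = (6.626×10⁻³⁴ J·s)(3×10⁸ m/s) / (194.1×10⁻⁹ m) = 6.3876 eV

Therefore:
φ = 6.3876 - 2.708 = 3.68 eV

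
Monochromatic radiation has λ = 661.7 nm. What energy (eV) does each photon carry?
1.8737 eV

Using E = hf = hc/λ:

E = hc/λ = (6.626×10⁻³⁴ J·s)(3×10⁸ m/s) / (661.7×10⁻⁹ m)
E = 1.8737 eV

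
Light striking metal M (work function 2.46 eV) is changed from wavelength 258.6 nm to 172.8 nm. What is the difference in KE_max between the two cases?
2.3806 eV

Using Einstein's equation: KE_max = hc/λ - φ

For λ₁ = 258.6 nm:
KE₁ = hc/λ₁ - φ = 4.7944 - 2.46 = 2.3344 eV

For λ₂ = 172.8 nm:
KE₂ = hc/λ₂ - φ = 7.1750 - 2.46 = 4.7150 eV

Change in KE:
ΔKE = KE₂ - KE₁ = 4.7150 - 2.3344 = 2.3806 eV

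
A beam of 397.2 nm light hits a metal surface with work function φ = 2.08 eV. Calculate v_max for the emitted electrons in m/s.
6.0527e+05 m/s

First, find the maximum kinetic energy:
E_photon = hc/λ = 3.1215 eV
KE_max = E_photon - φ = 3.1215 - 2.08 = 1.0415 eV

Convert to Joules: KE_max = 1.0415 × 1.602×10⁻¹⁹ J = 1.6686e-19 J

Then use KE = ½mv² to find velocity:
v = √(2·KE/m) = √(2 × 1.6686e-19 J / 9.109e-31 kg)
v = 6.0527e+05 m/s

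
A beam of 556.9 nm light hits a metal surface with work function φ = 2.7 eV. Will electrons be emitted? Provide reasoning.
No

For photoemission, the photon energy must exceed the work function.

Photon energy: E = hc/λ = 2.2263 eV
Work function: φ = 2.7 eV

Since E_photon (2.2263 eV) < φ (2.7 eV), photoemission will NOT occur.
The threshold wavelength is λ₀ = hc/φ = 459.2 nm.
Since 556.9 nm > 459.2 nm, the photons lack sufficient energy.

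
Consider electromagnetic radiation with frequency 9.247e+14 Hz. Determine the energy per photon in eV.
3.8243 eV

Using E = hf:

E = hf = (6.626×10⁻³⁴ J·s)(9.247e+14 Hz)
E = 3.8243 eV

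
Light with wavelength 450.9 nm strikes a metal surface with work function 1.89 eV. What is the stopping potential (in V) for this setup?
0.8597 V

The stopping potential V_s satisfies: eV_s = KE_max

First, find KE_max using Einstein's equation:
E_photon = hc/λ = 2.7497 eV
KE_max = E_photon - φ = 2.7497 - 1.89 = 0.8597 eV

Since eV_s = KE_max:
V_s = KE_max/e = 0.8597 V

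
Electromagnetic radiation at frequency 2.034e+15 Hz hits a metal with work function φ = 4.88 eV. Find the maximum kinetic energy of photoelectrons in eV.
3.5319 eV

Using Einstein's photoelectric equation: KE_max = hf - φ

First, calculate the photon energy:
E_photon = hf = (6.626×10⁻³⁴ J·s)(2.034e+15 Hz)
E_photon = 8.4119 eV

Then, the maximum kinetic energy:
KE_max = E_photon - φ = 8.4119 eV - 4.88 eV = 3.5319 eV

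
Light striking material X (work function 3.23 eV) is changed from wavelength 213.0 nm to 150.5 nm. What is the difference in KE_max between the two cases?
2.4173 eV

Using Einstein's equation: KE_max = hc/λ - φ

For λ₁ = 213.0 nm:
KE₁ = hc/λ₁ - φ = 5.8209 - 3.23 = 2.5909 eV

For λ₂ = 150.5 nm:
KE₂ = hc/λ₂ - φ = 8.2382 - 3.23 = 5.0082 eV

Change in KE:
ΔKE = KE₂ - KE₁ = 5.0082 - 2.5909 = 2.4173 eV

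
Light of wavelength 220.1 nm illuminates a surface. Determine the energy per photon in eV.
5.6331 eV

Using E = hf = hc/λ:

E = hc/λ = (6.626×10⁻³⁴ J·s)(3×10⁸ m/s) / (220.1×10⁻⁹ m)
E = 5.6331 eV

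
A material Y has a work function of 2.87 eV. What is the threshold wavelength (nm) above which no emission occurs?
432.00 nm

The threshold wavelength is when the photon energy equals the work function:
hc/λ₀ = φ

Solving for λ₀:
λ₀ = hc/φ = (6.626×10⁻³⁴ J·s)(3×10⁸ m/s) / (2.87 eV × 1.602×10⁻¹⁹ J/eV)
λ₀ = 432.00 nm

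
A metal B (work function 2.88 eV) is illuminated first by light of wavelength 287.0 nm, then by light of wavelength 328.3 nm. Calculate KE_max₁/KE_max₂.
1.6062

Using Einstein's equation: KE_max = hc/λ - φ

For λ₁ = 287.0 nm:
E₁ = hc/λ₁ = 4.3200 eV
KE₁ = E₁ - φ = 4.3200 - 2.88 = 1.4400 eV

For λ₂ = 328.3 nm:
E₂ = hc/λ₂ = 3.7766 eV
KE₂ = E₂ - φ = 3.7766 - 2.88 = 0.8966 eV

Ratio: KE₁/KE₂ = 1.4400/0.8966 = 1.6062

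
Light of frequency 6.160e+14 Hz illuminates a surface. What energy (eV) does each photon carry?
2.5476 eV

Using E = hf:

E = hf = (6.626×10⁻³⁴ J·s)(6.160e+14 Hz)
E = 2.5476 eV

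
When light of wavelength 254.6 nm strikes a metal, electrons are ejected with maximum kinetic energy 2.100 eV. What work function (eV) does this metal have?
2.77 eV

From Einstein's photoelectric equation: KE_max = hf - φ = hc/λ - φ

Rearranging for φ:
φ = hc/λ - KE_max

Calculate photon energy:
E_photon = hc/λ = 4.8698 eV

Therefore:
φ = 4.8698 - 2.100 = 2.77 eV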